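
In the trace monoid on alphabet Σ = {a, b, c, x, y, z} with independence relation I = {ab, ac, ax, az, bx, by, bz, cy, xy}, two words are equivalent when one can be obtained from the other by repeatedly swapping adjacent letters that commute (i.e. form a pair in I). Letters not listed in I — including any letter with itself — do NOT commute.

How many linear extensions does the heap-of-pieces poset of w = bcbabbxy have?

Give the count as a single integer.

112

#0=b has no predecessor
#1=c depends on [0:b]
#2=b depends on [1:c]
#3=a has no predecessor
#4=b depends on [2:b]
#5=b depends on [4:b]
#6=x depends on [1:c]
#7=y depends on [3:a]
sources: [0:b, 3:a]
N(rest) = Σ N(rest − s) over sources s of rest; N(one piece) = 1:
  size 1 → [5]=1  [6]=1  [7]=1
  size 2 → [3,7]=1  [4,5]=1  [5,6]=2  [5,7]=2  [6,7]=2
  size 3 → [2,4,5]=1  [3,5,7]=3  [3,6,7]=3  [4,5,6]=3  [4,5,7]=3  [5,6,7]=6
  size 4 → [2,4,5,6]=4  [2,4,5,7]=4  [3,4,5,7]=6  [3,5,6,7]=12  [4,5,6,7]=12
  size 5 → [1,2,4,5,6]=4  [2,3,4,5,7]=10  [2,4,5,6,7]=20  [3,4,5,6,7]=30
  size 6 → [0,1,2,4,5,6]=4  [1,2,4,5,6,7]=24  [2,3,4,5,6,7]=60
  first=0(b) contributes 84
  first=3(a) contributes 28
|[w]| = 112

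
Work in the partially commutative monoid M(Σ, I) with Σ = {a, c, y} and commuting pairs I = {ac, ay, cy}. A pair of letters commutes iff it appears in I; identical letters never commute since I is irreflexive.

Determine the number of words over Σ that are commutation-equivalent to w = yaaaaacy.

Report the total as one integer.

168

drop 0:y onto floor
drop 1:a onto floor
drop 2:a onto {1:a}
drop 3:a onto {2:a}
drop 4:a onto {3:a}
drop 5:a onto {4:a}
drop 6:c onto floor
drop 7:y onto {0:y}
ground layer = {0:y, 1:a, 6:c}
drop-orders for the pieces not yet dropped (sum over which currently-grounded one goes next):
  1 to go: {5} 1  {6} 1  {7} 1
  2 to go: {0,7} 1  {4,5} 1  {5,6} 2  {5,7} 2  {6,7} 2
  3 to go: {0,5,7} 3  {0,6,7} 3  {3,4,5} 1  {4,5,6} 3  {4,5,7} 3  {5,6,7} 6
  4 to go: {0,4,5,7} 6  {0,5,6,7} 12  {2,3,4,5} 1  {3,4,5,6} 4  {3,4,5,7} 4  {4,5,6,7} 12
  5 to go: {0,3,4,5,7} 10  {0,4,5,6,7} 30  {1,2,3,4,5} 1  {2,3,4,5,6} 5  {2,3,4,5,7} 5  {3,4,5,6,7} 20
  6 to go: {0,2,3,4,5,7} 15  {0,3,4,5,6,7} 60  {1,2,3,4,5,6} 6  {1,2,3,4,5,7} 6  {2,3,4,5,6,7} 30
  if 0:y drops first: 42 orders
  if 1:a drops first: 105 orders
  if 6:c drops first: 21 orders
heap linearizations: 168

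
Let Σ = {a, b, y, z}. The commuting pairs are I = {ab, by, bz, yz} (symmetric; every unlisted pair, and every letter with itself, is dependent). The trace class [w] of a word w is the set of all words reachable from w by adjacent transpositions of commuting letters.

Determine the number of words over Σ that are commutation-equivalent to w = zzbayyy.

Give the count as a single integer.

piece 0:z — minimal
piece 1:z rests on {0:z}
piece 2:b — minimal
piece 3:a rests on {1:z}
piece 4:y rests on {3:a}
piece 5:y rests on {4:y}
piece 6:y rests on {5:y}
minimal pieces: {0:z, 2:b}
ways to finish when only these pieces remain (= sum over removing one remaining piece with nothing left below it):
  1 left: {2}→1  {6}→1
  2 left: {2,6}→2  {5,6}→1
  3 left: {2,5,6}→3  {4,5,6}→1
  4 left: {2,4,5,6}→4  {3,4,5,6}→1
  5 left: {1,3,4,5,6}→1  {2,3,4,5,6}→5
  placing 0:z first → 6 extensions
  placing 2:b first → 1 extensions
total linear extensions = 7

7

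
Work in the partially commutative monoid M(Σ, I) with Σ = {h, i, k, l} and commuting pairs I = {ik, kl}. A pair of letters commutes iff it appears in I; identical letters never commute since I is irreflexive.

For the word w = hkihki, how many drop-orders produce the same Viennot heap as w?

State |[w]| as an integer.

4

drop 0:h onto floor
drop 1:k onto {0:h}
drop 2:i onto {0:h}
drop 3:h onto {1:k, 2:i}
drop 4:k onto {3:h}
drop 5:i onto {3:h}
ground layer = {0:h}
drop-orders for the pieces not yet dropped (sum over which currently-grounded one goes next):
  1 to go: {4} 1  {5} 1
  2 to go: {4,5} 2
  3 to go: {3,4,5} 2
  4 to go: {1,3,4,5} 2  {2,3,4,5} 2
  if 0:h drops first: 4 orders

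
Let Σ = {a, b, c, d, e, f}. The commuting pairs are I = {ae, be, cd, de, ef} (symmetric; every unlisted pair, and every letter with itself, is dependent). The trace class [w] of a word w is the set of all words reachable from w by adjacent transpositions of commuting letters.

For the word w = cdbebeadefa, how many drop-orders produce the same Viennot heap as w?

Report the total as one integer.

drop 0:c onto floor
drop 1:d onto floor
drop 2:b onto {0:c, 1:d}
drop 3:e onto {0:c}
drop 4:b onto {2:b}
drop 5:e onto {3:e}
drop 6:a onto {4:b}
drop 7:d onto {6:a}
drop 8:e onto {5:e}
drop 9:f onto {7:d}
drop 10:a onto {9:f}
ground layer = {0:c, 1:d}
drop-orders for the pieces not yet dropped (sum over which currently-grounded one goes next):
  1 to go: {8} 1  {10} 1
  2 to go: {5,8} 1  {8,10} 2  {9,10} 1
  3 to go: {3,5,8} 1  {5,8,10} 3  {7,9,10} 1  {8,9,10} 3
  4 to go: {3,5,8,10} 4  {5,8,9,10} 6  {6,7,9,10} 1  {7,8,9,10} 4
  5 to go: {3,5,8,9,10} 10  {4,6,7,9,10} 1  {5,7,8,9,10} 10  {6,7,8,9,10} 5
  6 to go: {2,4,6,7,9,10} 1  {3,5,7,8,9,10} 20  {4,6,7,8,9,10} 6  {5,6,7,8,9,10} 15
  7 to go: {1,2,4,6,7,9,10} 1  {2,4,6,7,8,9,10} 7  {3,5,6,7,8,9,10} 35  {4,5,6,7,8,9,10} 21
  8 to go: {1,2,4,6,7,8,9,10} 8  {2,4,5,6,7,8,9,10} 28  {3,4,5,6,7,8,9,10} 56
  9 to go: {1,2,4,5,6,7,8,9,10} 36  {2,3,4,5,6,7,8,9,10} 84
  if 0:c drops first: 120 orders
  if 1:d drops first: 84 orders
heap linearizations: 204

204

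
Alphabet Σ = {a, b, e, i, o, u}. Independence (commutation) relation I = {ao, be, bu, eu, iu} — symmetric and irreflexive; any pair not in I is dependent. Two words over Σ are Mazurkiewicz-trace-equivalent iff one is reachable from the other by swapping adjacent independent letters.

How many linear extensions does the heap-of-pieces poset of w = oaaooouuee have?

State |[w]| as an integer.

90

drop 0:o onto floor
drop 1:a onto floor
drop 2:a onto {1:a}
drop 3:o onto {0:o}
drop 4:o onto {3:o}
drop 5:o onto {4:o}
drop 6:u onto {2:a, 5:o}
drop 7:u onto {6:u}
drop 8:e onto {2:a, 5:o}
drop 9:e onto {8:e}
ground layer = {0:o, 1:a}
drop-orders for the pieces not yet dropped (sum over which currently-grounded one goes next):
  1 to go: {7} 1  {9} 1
  2 to go: {6,7} 1  {7,9} 2  {8,9} 1
  3 to go: {6,7,9} 3  {7,8,9} 3
  4 to go: {6,7,8,9} 6
  5 to go: {2,6,7,8,9} 6  {5,6,7,8,9} 6
  6 to go: {1,2,6,7,8,9} 6  {2,5,6,7,8,9} 12  {4,5,6,7,8,9} 6
  7 to go: {1,2,5,6,7,8,9} 18  {2,4,5,6,7,8,9} 18  {3,4,5,6,7,8,9} 6
  8 to go: {0,3,4,5,6,7,8,9} 6  {1,2,4,5,6,7,8,9} 36  {2,3,4,5,6,7,8,9} 24
  if 0:o drops first: 60 orders
  if 1:a drops first: 30 orders
heap linearizations: 90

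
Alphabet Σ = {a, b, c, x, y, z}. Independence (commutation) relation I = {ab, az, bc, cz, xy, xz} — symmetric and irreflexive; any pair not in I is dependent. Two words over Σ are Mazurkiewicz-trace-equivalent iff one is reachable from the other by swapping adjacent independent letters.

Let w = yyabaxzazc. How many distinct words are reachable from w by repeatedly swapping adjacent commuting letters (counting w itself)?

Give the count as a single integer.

piece 0:y — minimal
piece 1:y rests on {0:y}
piece 2:a rests on {1:y}
piece 3:b rests on {1:y}
piece 4:a rests on {2:a}
piece 5:x rests on {3:b, 4:a}
piece 6:z rests on {3:b}
piece 7:a rests on {5:x}
piece 8:z rests on {6:z}
piece 9:c rests on {7:a}
minimal pieces: {0:y}
ways to finish when only these pieces remain (= sum over removing one remaining piece with nothing left below it):
  1 left: {8}→1  {9}→1
  2 left: {6,8}→1  {7,9}→1  {8,9}→2
  3 left: {5,7,9}→1  {6,8,9}→3  {7,8,9}→3
  4 left: {4,5,7,9}→1  {5,7,8,9}→4  {6,7,8,9}→6
  5 left: {2,4,5,7,9}→1  {4,5,7,8,9}→5  {5,6,7,8,9}→10
  6 left: {2,4,5,7,8,9}→6  {3,5,6,7,8,9}→10  {4,5,6,7,8,9}→15
  7 left: {2,4,5,6,7,8,9}→21  {3,4,5,6,7,8,9}→25
  8 left: {2,3,4,5,6,7,8,9}→46
  placing 0:y first → 46 extensions

46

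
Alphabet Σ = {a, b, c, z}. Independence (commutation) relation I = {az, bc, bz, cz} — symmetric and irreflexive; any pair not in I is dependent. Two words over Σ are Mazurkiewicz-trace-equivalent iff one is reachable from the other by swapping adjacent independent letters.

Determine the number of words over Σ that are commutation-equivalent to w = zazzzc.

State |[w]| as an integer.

15

drop 0:z onto floor
drop 1:a onto floor
drop 2:z onto {0:z}
drop 3:z onto {2:z}
drop 4:z onto {3:z}
drop 5:c onto {1:a}
ground layer = {0:z, 1:a}
drop-orders for the pieces not yet dropped (sum over which currently-grounded one goes next):
  1 to go: {4} 1  {5} 1
  2 to go: {1,5} 1  {3,4} 1  {4,5} 2
  3 to go: {1,4,5} 3  {2,3,4} 1  {3,4,5} 3
  4 to go: {0,2,3,4} 1  {1,3,4,5} 6  {2,3,4,5} 4
  if 0:z drops first: 10 orders
  if 1:a drops first: 5 orders
heap linearizations: 15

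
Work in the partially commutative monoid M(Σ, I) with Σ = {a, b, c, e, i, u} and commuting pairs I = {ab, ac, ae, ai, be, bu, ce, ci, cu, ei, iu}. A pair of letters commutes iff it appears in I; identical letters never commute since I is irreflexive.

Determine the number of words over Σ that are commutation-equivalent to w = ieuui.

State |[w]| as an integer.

#0=i has no predecessor
#1=e has no predecessor
#2=u depends on [1:e]
#3=u depends on [2:u]
#4=i depends on [0:i]
sources: [0:i, 1:e]
N(rest) = Σ N(rest − s) over sources s of rest; N(one piece) = 1:
  size 1 → [3]=1  [4]=1
  size 2 → [0,4]=1  [2,3]=1  [3,4]=2
  size 3 → [0,3,4]=3  [1,2,3]=1  [2,3,4]=3
  first=0(i) contributes 4
  first=1(e) contributes 6
|[w]| = 10

10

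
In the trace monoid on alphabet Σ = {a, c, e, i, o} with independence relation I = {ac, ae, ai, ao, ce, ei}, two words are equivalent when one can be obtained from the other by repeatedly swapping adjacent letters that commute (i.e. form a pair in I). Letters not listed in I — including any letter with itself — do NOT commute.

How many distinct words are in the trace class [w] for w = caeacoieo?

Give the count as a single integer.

0(c) covers ∅
1(a) covers ∅
2(e) covers ∅
3(a) covers 1:a
4(c) covers 0:c
5(o) covers 2:e, 4:c
6(i) covers 5:o
7(e) covers 5:o
8(o) covers 6:i, 7:e
floor of heap: 0:c, 1:a, 2:e
completions by unplaced set U, small U first (add the entries for U minus each lowest piece of U):
  |U|=1: {3}:1  {8}:1
  |U|=2: {1,3}:1  {3,8}:2  {6,8}:1  {7,8}:1
  |U|=3: {1,3,8}:3  {3,6,8}:3  {3,7,8}:3  {6,7,8}:2
  |U|=4: {1,3,6,8}:6  {1,3,7,8}:6  {3,6,7,8}:8  {5,6,7,8}:2
  |U|=5: {1,3,6,7,8}:20  {2,5,6,7,8}:2  {3,5,6,7,8}:10  {4,5,6,7,8}:2
  |U|=6: {0,4,5,6,7,8}:2  {1,3,5,6,7,8}:30  {2,3,5,6,7,8}:12  {2,4,5,6,7,8}:4  {3,4,5,6,7,8}:12
  |U|=7: {0,2,4,5,6,7,8}:6  {0,3,4,5,6,7,8}:14  {1,2,3,5,6,7,8}:42  {1,3,4,5,6,7,8}:42  {2,3,4,5,6,7,8}:28
  start at 0(c): 112
  start at 1(a): 48
  start at 2(e): 56
sum over floor = 216

216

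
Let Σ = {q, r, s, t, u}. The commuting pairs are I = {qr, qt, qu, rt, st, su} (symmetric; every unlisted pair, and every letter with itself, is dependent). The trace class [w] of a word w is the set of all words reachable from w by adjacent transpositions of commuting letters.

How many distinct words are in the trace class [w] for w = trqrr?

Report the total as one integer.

20

piece 0:t — minimal
piece 1:r — minimal
piece 2:q — minimal
piece 3:r rests on {1:r}
piece 4:r rests on {3:r}
minimal pieces: {0:t, 1:r, 2:q}
ways to finish when only these pieces remain (= sum over removing one remaining piece with nothing left below it):
  1 left: {0}→1  {2}→1  {4}→1
  2 left: {0,2}→2  {0,4}→2  {2,4}→2  {3,4}→1
  3 left: {0,2,4}→6  {0,3,4}→3  {1,3,4}→1  {2,3,4}→3
  placing 0:t first → 4 extensions
  placing 1:r first → 12 extensions
  placing 2:q first → 4 extensions
total linear extensions = 20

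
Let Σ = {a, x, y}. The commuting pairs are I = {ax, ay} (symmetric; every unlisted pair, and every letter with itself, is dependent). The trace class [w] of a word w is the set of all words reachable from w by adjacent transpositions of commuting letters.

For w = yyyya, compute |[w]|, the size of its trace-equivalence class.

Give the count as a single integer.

piece 0:y — minimal
piece 1:y rests on {0:y}
piece 2:y rests on {1:y}
piece 3:y rests on {2:y}
piece 4:a — minimal
minimal pieces: {0:y, 4:a}
ways to finish when only these pieces remain (= sum over removing one remaining piece with nothing left below it):
  1 left: {3}→1  {4}→1
  2 left: {2,3}→1  {3,4}→2
  3 left: {1,2,3}→1  {2,3,4}→3
  placing 0:y first → 4 extensions
  placing 4:a first → 1 extensions
total linear extensions = 5

5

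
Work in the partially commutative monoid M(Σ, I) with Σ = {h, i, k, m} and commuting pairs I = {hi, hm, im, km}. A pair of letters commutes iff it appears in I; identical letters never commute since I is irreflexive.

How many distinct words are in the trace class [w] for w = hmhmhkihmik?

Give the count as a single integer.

495

0(h) covers ∅
1(m) covers ∅
2(h) covers 0:h
3(m) covers 1:m
4(h) covers 2:h
5(k) covers 4:h
6(i) covers 5:k
7(h) covers 5:k
8(m) covers 3:m
9(i) covers 6:i
10(k) covers 7:h, 9:i
floor of heap: 0:h, 1:m
completions by unplaced set U, small U first (add the entries for U minus each lowest piece of U):
  |U|=1: {8}:1  {10}:1
  |U|=2: {3,8}:1  {7,10}:1  {8,10}:2  {9,10}:1
  |U|=3: {1,3,8}:1  {3,8,10}:3  {6,9,10}:1  {7,8,10}:3  {7,9,10}:2  {8,9,10}:3
  |U|=4: {1,3,8,10}:4  {3,7,8,10}:6  {3,8,9,10}:6  {6,7,9,10}:3  {6,8,9,10}:4  {7,8,9,10}:8
  |U|=5: {1,3,7,8,10}:10  {1,3,8,9,10}:10  {3,6,8,9,10}:10  {3,7,8,9,10}:20  {5,6,7,9,10}:3  {6,7,8,9,10}:15
  |U|=6: {1,3,6,8,9,10}:20  {1,3,7,8,9,10}:40  {3,6,7,8,9,10}:45  {4,5,6,7,9,10}:3  {5,6,7,8,9,10}:18
  |U|=7: {1,3,6,7,8,9,10}:105  {2,4,5,6,7,9,10}:3  {3,5,6,7,8,9,10}:63  {4,5,6,7,8,9,10}:21
  |U|=8: {0,2,4,5,6,7,9,10}:3  {1,3,5,6,7,8,9,10}:168  {2,4,5,6,7,8,9,10}:24  {3,4,5,6,7,8,9,10}:84
  |U|=9: {0,2,4,5,6,7,8,9,10}:27  {1,3,4,5,6,7,8,9,10}:252  {2,3,4,5,6,7,8,9,10}:108
  start at 0(h): 360
  start at 1(m): 135
sum over floor = 495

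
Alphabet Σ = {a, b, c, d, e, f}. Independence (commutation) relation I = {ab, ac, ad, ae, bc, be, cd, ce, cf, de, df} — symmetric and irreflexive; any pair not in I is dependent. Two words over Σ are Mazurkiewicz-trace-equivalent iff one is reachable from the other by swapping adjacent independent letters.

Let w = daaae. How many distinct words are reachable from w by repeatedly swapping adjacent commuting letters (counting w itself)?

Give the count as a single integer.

drop 0:d onto floor
drop 1:a onto floor
drop 2:a onto {1:a}
drop 3:a onto {2:a}
drop 4:e onto floor
ground layer = {0:d, 1:a, 4:e}
drop-orders for the pieces not yet dropped (sum over which currently-grounded one goes next):
  1 to go: {0} 1  {3} 1  {4} 1
  2 to go: {0,3} 2  {0,4} 2  {2,3} 1  {3,4} 2
  3 to go: {0,2,3} 3  {0,3,4} 6  {1,2,3} 1  {2,3,4} 3
  if 0:d drops first: 4 orders
  if 1:a drops first: 12 orders
  if 4:e drops first: 4 orders
heap linearizations: 20

20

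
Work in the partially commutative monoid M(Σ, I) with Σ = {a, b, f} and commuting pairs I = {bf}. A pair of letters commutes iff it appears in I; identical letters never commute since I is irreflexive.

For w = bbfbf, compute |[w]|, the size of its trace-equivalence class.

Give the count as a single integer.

10

#0=b has no predecessor
#1=b depends on [0:b]
#2=f has no predecessor
#3=b depends on [1:b]
#4=f depends on [2:f]
sources: [0:b, 2:f]
N(rest) = Σ N(rest − s) over sources s of rest; N(one piece) = 1:
  size 1 → [3]=1  [4]=1
  size 2 → [1,3]=1  [2,4]=1  [3,4]=2
  size 3 → [0,1,3]=1  [1,3,4]=3  [2,3,4]=3
  first=0(b) contributes 6
  first=2(f) contributes 4
|[w]| = 10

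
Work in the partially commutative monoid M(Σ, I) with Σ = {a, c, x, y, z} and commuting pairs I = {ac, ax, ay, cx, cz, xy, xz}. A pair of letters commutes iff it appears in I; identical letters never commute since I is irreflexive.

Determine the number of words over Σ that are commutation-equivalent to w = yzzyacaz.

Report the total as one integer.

0(y) covers ∅
1(z) covers 0:y
2(z) covers 1:z
3(y) covers 2:z
4(a) covers 2:z
5(c) covers 3:y
6(a) covers 4:a
7(z) covers 3:y, 6:a
floor of heap: 0:y
completions by unplaced set U, small U first (add the entries for U minus each lowest piece of U):
  |U|=1: {5}:1  {7}:1
  |U|=2: {5,7}:2  {6,7}:1
  |U|=3: {3,5,7}:2  {4,6,7}:1  {5,6,7}:3
  |U|=4: {3,5,6,7}:5  {4,5,6,7}:4
  |U|=5: {3,4,5,6,7}:9
  |U|=6: {2,3,4,5,6,7}:9
  start at 0(y): 9

9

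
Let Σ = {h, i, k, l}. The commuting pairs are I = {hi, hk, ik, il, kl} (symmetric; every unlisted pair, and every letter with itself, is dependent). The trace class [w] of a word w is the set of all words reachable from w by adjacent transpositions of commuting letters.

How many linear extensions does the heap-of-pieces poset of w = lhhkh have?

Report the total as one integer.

5

#0=l has no predecessor
#1=h depends on [0:l]
#2=h depends on [1:h]
#3=k has no predecessor
#4=h depends on [2:h]
sources: [0:l, 3:k]
N(rest) = Σ N(rest − s) over sources s of rest; N(one piece) = 1:
  size 1 → [3]=1  [4]=1
  size 2 → [2,4]=1  [3,4]=2
  size 3 → [1,2,4]=1  [2,3,4]=3
  first=0(l) contributes 4
  first=3(k) contributes 1
|[w]| = 5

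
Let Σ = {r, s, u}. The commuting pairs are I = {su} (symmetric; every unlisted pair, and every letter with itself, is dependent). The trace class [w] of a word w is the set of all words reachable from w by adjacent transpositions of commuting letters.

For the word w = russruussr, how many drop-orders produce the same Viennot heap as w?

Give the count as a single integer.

#0=r has no predecessor
#1=u depends on [0:r]
#2=s depends on [0:r]
#3=s depends on [2:s]
#4=r depends on [1:u, 3:s]
#5=u depends on [4:r]
#6=u depends on [5:u]
#7=s depends on [4:r]
#8=s depends on [7:s]
#9=r depends on [6:u, 8:s]
sources: [0:r]
N(rest) = Σ N(rest − s) over sources s of rest; N(one piece) = 1:
  size 1 → [9]=1
  size 2 → [6,9]=1  [8,9]=1
  size 3 → [5,6,9]=1  [6,8,9]=2  [7,8,9]=1
  size 4 → [5,6,8,9]=3  [6,7,8,9]=3
  size 5 → [5,6,7,8,9]=6
  size 6 → [4,5,6,7,8,9]=6
  size 7 → [1,4,5,6,7,8,9]=6  [3,4,5,6,7,8,9]=6
  size 8 → [1,3,4,5,6,7,8,9]=12  [2,3,4,5,6,7,8,9]=6
  first=0(r) contributes 18

18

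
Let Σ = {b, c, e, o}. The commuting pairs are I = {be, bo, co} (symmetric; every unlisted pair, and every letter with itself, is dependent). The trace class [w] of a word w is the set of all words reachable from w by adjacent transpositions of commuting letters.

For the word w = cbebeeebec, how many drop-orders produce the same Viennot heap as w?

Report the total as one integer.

piece 0:c — minimal
piece 1:b rests on {0:c}
piece 2:e rests on {0:c}
piece 3:b rests on {1:b}
piece 4:e rests on {2:e}
piece 5:e rests on {4:e}
piece 6:e rests on {5:e}
piece 7:b rests on {3:b}
piece 8:e rests on {6:e}
piece 9:c rests on {7:b, 8:e}
minimal pieces: {0:c}
ways to finish when only these pieces remain (= sum over removing one remaining piece with nothing left below it):
  1 left: {9}→1
  2 left: {7,9}→1  {8,9}→1
  3 left: {3,7,9}→1  {6,8,9}→1  {7,8,9}→2
  4 left: {1,3,7,9}→1  {3,7,8,9}→3  {5,6,8,9}→1  {6,7,8,9}→3
  5 left: {1,3,7,8,9}→4  {3,6,7,8,9}→6  {4,5,6,8,9}→1  {5,6,7,8,9}→4
  6 left: {1,3,6,7,8,9}→10  {2,4,5,6,8,9}→1  {3,5,6,7,8,9}→10  {4,5,6,7,8,9}→5
  7 left: {1,3,5,6,7,8,9}→20  {2,4,5,6,7,8,9}→6  {3,4,5,6,7,8,9}→15
  8 left: {1,3,4,5,6,7,8,9}→35  {2,3,4,5,6,7,8,9}→21
  placing 0:c first → 56 extensions

56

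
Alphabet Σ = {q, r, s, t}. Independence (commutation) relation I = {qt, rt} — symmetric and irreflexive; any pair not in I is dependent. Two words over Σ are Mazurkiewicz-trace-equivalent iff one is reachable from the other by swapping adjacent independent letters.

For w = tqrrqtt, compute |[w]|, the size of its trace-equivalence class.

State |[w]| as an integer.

35

piece 0:t — minimal
piece 1:q — minimal
piece 2:r rests on {1:q}
piece 3:r rests on {2:r}
piece 4:q rests on {3:r}
piece 5:t rests on {0:t}
piece 6:t rests on {5:t}
minimal pieces: {0:t, 1:q}
ways to finish when only these pieces remain (= sum over removing one remaining piece with nothing left below it):
  1 left: {4}→1  {6}→1
  2 left: {3,4}→1  {4,6}→2  {5,6}→1
  3 left: {0,5,6}→1  {2,3,4}→1  {3,4,6}→3  {4,5,6}→3
  4 left: {0,4,5,6}→4  {1,2,3,4}→1  {2,3,4,6}→4  {3,4,5,6}→6
  5 left: {0,3,4,5,6}→10  {1,2,3,4,6}→5  {2,3,4,5,6}→10
  placing 0:t first → 15 extensions
  placing 1:q first → 20 extensions
total linear extensions = 35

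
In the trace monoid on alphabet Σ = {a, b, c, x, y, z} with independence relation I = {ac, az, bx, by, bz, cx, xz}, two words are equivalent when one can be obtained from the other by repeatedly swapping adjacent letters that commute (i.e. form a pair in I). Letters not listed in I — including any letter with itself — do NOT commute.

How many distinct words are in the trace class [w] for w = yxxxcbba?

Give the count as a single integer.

drop 0:y onto floor
drop 1:x onto {0:y}
drop 2:x onto {1:x}
drop 3:x onto {2:x}
drop 4:c onto {0:y}
drop 5:b onto {4:c}
drop 6:b onto {5:b}
drop 7:a onto {3:x, 6:b}
ground layer = {0:y}
drop-orders for the pieces not yet dropped (sum over which currently-grounded one goes next):
  1 to go: {7} 1
  2 to go: {3,7} 1  {6,7} 1
  3 to go: {2,3,7} 1  {3,6,7} 2  {5,6,7} 1
  4 to go: {1,2,3,7} 1  {2,3,6,7} 3  {3,5,6,7} 3  {4,5,6,7} 1
  5 to go: {1,2,3,6,7} 4  {2,3,5,6,7} 6  {3,4,5,6,7} 4
  6 to go: {1,2,3,5,6,7} 10  {2,3,4,5,6,7} 10
  if 0:y drops first: 20 orders

20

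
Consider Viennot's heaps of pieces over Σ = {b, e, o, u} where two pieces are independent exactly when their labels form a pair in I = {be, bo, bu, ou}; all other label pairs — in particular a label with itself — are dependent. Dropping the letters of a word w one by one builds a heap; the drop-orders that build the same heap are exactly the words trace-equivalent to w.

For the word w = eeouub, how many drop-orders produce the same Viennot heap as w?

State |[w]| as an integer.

18

piece 0:e — minimal
piece 1:e rests on {0:e}
piece 2:o rests on {1:e}
piece 3:u rests on {1:e}
piece 4:u rests on {3:u}
piece 5:b — minimal
minimal pieces: {0:e, 5:b}
ways to finish when only these pieces remain (= sum over removing one remaining piece with nothing left below it):
  1 left: {2}→1  {4}→1  {5}→1
  2 left: {2,4}→2  {2,5}→2  {3,4}→1  {4,5}→2
  3 left: {2,3,4}→3  {2,4,5}→6  {3,4,5}→3
  4 left: {1,2,3,4}→3  {2,3,4,5}→12
  placing 0:e first → 15 extensions
  placing 5:b first → 3 extensions
total linear extensions = 18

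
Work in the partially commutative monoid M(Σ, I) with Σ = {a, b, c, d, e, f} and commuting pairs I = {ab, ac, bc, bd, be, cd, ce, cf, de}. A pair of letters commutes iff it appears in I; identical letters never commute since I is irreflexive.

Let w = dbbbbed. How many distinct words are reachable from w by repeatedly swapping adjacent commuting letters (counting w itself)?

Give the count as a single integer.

piece 0:d — minimal
piece 1:b — minimal
piece 2:b rests on {1:b}
piece 3:b rests on {2:b}
piece 4:b rests on {3:b}
piece 5:e — minimal
piece 6:d rests on {0:d}
minimal pieces: {0:d, 1:b, 5:e}
ways to finish when only these pieces remain (= sum over removing one remaining piece with nothing left below it):
  1 left: {4}→1  {5}→1  {6}→1
  2 left: {0,6}→1  {3,4}→1  {4,5}→2  {4,6}→2  {5,6}→2
  3 left: {0,4,6}→3  {0,5,6}→3  {2,3,4}→1  {3,4,5}→3  {3,4,6}→3  {4,5,6}→6
  4 left: {0,3,4,6}→6  {0,4,5,6}→12  {1,2,3,4}→1  {2,3,4,5}→4  {2,3,4,6}→4  {3,4,5,6}→12
  5 left: {0,2,3,4,6}→10  {0,3,4,5,6}→30  {1,2,3,4,5}→5  {1,2,3,4,6}→5  {2,3,4,5,6}→20
  placing 0:d first → 30 extensions
  placing 1:b first → 60 extensions
  placing 5:e first → 15 extensions
total linear extensions = 105

105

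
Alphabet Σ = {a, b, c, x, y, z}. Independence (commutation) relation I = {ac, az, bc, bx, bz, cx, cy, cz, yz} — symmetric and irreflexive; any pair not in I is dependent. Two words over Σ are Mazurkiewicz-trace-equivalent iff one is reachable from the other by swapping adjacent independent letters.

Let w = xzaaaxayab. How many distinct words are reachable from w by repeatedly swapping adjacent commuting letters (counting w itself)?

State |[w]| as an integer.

4

drop 0:x onto floor
drop 1:z onto {0:x}
drop 2:a onto {0:x}
drop 3:a onto {2:a}
drop 4:a onto {3:a}
drop 5:x onto {1:z, 4:a}
drop 6:a onto {5:x}
drop 7:y onto {6:a}
drop 8:a onto {7:y}
drop 9:b onto {8:a}
ground layer = {0:x}
drop-orders for the pieces not yet dropped (sum over which currently-grounded one goes next):
  1 to go: {9} 1
  2 to go: {8,9} 1
  3 to go: {7,8,9} 1
  4 to go: {6,7,8,9} 1
  5 to go: {5,6,7,8,9} 1
  6 to go: {1,5,6,7,8,9} 1  {4,5,6,7,8,9} 1
  7 to go: {1,4,5,6,7,8,9} 2  {3,4,5,6,7,8,9} 1
  8 to go: {1,3,4,5,6,7,8,9} 3  {2,3,4,5,6,7,8,9} 1
  if 0:x drops first: 4 orders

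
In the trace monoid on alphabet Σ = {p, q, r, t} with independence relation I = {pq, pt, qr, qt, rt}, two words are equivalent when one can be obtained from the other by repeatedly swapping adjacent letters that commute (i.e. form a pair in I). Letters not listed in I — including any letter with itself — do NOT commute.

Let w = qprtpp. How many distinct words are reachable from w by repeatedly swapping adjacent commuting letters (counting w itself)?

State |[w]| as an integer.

30

#0=q has no predecessor
#1=p has no predecessor
#2=r depends on [1:p]
#3=t has no predecessor
#4=p depends on [2:r]
#5=p depends on [4:p]
sources: [0:q, 1:p, 3:t]
N(rest) = Σ N(rest − s) over sources s of rest; N(one piece) = 1:
  size 1 → [0]=1  [3]=1  [5]=1
  size 2 → [0,3]=2  [0,5]=2  [3,5]=2  [4,5]=1
  size 3 → [0,3,5]=6  [0,4,5]=3  [2,4,5]=1  [3,4,5]=3
  size 4 → [0,2,4,5]=4  [0,3,4,5]=12  [1,2,4,5]=1  [2,3,4,5]=4
  first=0(q) contributes 5
  first=1(p) contributes 20
  first=3(t) contributes 5
|[w]| = 30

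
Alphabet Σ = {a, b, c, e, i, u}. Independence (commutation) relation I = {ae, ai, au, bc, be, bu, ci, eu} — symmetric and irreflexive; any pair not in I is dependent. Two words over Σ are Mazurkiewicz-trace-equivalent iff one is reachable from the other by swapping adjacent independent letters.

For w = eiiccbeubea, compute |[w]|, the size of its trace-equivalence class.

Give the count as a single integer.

piece 0:e — minimal
piece 1:i rests on {0:e}
piece 2:i rests on {1:i}
piece 3:c rests on {0:e}
piece 4:c rests on {3:c}
piece 5:b rests on {2:i}
piece 6:e rests on {2:i, 4:c}
piece 7:u rests on {2:i, 4:c}
piece 8:b rests on {5:b}
piece 9:e rests on {6:e}
piece 10:a rests on {4:c, 8:b}
minimal pieces: {0:e}
ways to finish when only these pieces remain (= sum over removing one remaining piece with nothing left below it):
  1 left: {7}→1  {9}→1  {10}→1
  2 left: {6,9}→1  {7,9}→2  {7,10}→2  {8,10}→1  {9,10}→2
  3 left: {5,8,10}→1  {6,7,9}→3  {6,9,10}→3  {7,8,10}→3  {7,9,10}→6  {8,9,10}→3
  4 left: {5,7,8,10}→4  {5,8,9,10}→4  {6,7,9,10}→12  {6,8,9,10}→6  {7,8,9,10}→12
  5 left: {4,6,7,9,10}→12  {5,6,8,9,10}→10  {5,7,8,9,10}→20  {6,7,8,9,10}→30
  6 left: {3,4,6,7,9,10}→12  {4,6,7,8,9,10}→42  {5,6,7,8,9,10}→60
  7 left: {2,5,6,7,8,9,10}→60  {3,4,6,7,8,9,10}→54  {4,5,6,7,8,9,10}→102
  8 left: {1,2,5,6,7,8,9,10}→60  {2,4,5,6,7,8,9,10}→162  {3,4,5,6,7,8,9,10}→156
  9 left: {1,2,4,5,6,7,8,9,10}→222  {2,3,4,5,6,7,8,9,10}→318
  placing 0:e first → 540 extensions

540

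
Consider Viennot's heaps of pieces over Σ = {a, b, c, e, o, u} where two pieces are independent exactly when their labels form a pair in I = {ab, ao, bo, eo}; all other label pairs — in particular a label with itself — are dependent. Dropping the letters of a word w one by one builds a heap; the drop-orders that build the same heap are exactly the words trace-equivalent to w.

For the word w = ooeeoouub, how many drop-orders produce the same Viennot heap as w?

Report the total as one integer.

15

drop 0:o onto floor
drop 1:o onto {0:o}
drop 2:e onto floor
drop 3:e onto {2:e}
drop 4:o onto {1:o}
drop 5:o onto {4:o}
drop 6:u onto {3:e, 5:o}
drop 7:u onto {6:u}
drop 8:b onto {7:u}
ground layer = {0:o, 2:e}
drop-orders for the pieces not yet dropped (sum over which currently-grounded one goes next):
  1 to go: {8} 1
  2 to go: {7,8} 1
  3 to go: {6,7,8} 1
  4 to go: {3,6,7,8} 1  {5,6,7,8} 1
  5 to go: {2,3,6,7,8} 1  {3,5,6,7,8} 2  {4,5,6,7,8} 1
  6 to go: {1,4,5,6,7,8} 1  {2,3,5,6,7,8} 3  {3,4,5,6,7,8} 3
  7 to go: {0,1,4,5,6,7,8} 1  {1,3,4,5,6,7,8} 4  {2,3,4,5,6,7,8} 6
  if 0:o drops first: 10 orders
  if 2:e drops first: 5 orders
heap linearizations: 15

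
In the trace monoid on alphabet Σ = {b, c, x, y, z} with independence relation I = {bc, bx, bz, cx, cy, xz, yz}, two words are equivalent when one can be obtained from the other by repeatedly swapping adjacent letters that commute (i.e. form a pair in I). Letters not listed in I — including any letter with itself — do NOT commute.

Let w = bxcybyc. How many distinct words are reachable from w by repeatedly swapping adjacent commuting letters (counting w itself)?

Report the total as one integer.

drop 0:b onto floor
drop 1:x onto floor
drop 2:c onto floor
drop 3:y onto {0:b, 1:x}
drop 4:b onto {3:y}
drop 5:y onto {4:b}
drop 6:c onto {2:c}
ground layer = {0:b, 1:x, 2:c}
drop-orders for the pieces not yet dropped (sum over which currently-grounded one goes next):
  1 to go: {5} 1  {6} 1
  2 to go: {2,6} 1  {4,5} 1  {5,6} 2
  3 to go: {2,5,6} 3  {3,4,5} 1  {4,5,6} 3
  4 to go: {0,3,4,5} 1  {1,3,4,5} 1  {2,4,5,6} 6  {3,4,5,6} 4
  5 to go: {0,1,3,4,5} 2  {0,3,4,5,6} 5  {1,3,4,5,6} 5  {2,3,4,5,6} 10
  if 0:b drops first: 15 orders
  if 1:x drops first: 15 orders
  if 2:c drops first: 12 orders
heap linearizations: 42

42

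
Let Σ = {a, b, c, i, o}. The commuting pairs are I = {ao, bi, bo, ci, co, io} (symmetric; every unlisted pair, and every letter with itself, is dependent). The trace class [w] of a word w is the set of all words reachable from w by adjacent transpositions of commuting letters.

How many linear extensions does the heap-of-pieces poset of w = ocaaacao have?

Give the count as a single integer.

0(o) covers ∅
1(c) covers ∅
2(a) covers 1:c
3(a) covers 2:a
4(a) covers 3:a
5(c) covers 4:a
6(a) covers 5:c
7(o) covers 0:o
floor of heap: 0:o, 1:c
completions by unplaced set U, small U first (add the entries for U minus each lowest piece of U):
  |U|=1: {6}:1  {7}:1
  |U|=2: {0,7}:1  {5,6}:1  {6,7}:2
  |U|=3: {0,6,7}:3  {4,5,6}:1  {5,6,7}:3
  |U|=4: {0,5,6,7}:6  {3,4,5,6}:1  {4,5,6,7}:4
  |U|=5: {0,4,5,6,7}:10  {2,3,4,5,6}:1  {3,4,5,6,7}:5
  |U|=6: {0,3,4,5,6,7}:15  {1,2,3,4,5,6}:1  {2,3,4,5,6,7}:6
  start at 0(o): 7
  start at 1(c): 21
sum over floor = 28

28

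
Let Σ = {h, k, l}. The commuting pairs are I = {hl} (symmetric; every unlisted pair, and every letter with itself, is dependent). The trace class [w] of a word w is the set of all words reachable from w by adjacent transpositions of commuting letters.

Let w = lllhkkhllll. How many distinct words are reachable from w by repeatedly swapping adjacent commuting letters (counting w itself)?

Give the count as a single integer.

20

0(l) covers ∅
1(l) covers 0:l
2(l) covers 1:l
3(h) covers ∅
4(k) covers 2:l, 3:h
5(k) covers 4:k
6(h) covers 5:k
7(l) covers 5:k
8(l) covers 7:l
9(l) covers 8:l
10(l) covers 9:l
floor of heap: 0:l, 3:h
completions by unplaced set U, small U first (add the entries for U minus each lowest piece of U):
  |U|=1: {6}:1  {10}:1
  |U|=2: {6,10}:2  {9,10}:1
  |U|=3: {6,9,10}:3  {8,9,10}:1
  |U|=4: {6,8,9,10}:4  {7,8,9,10}:1
  |U|=5: {6,7,8,9,10}:5
  |U|=6: {5,6,7,8,9,10}:5
  |U|=7: {4,5,6,7,8,9,10}:5
  |U|=8: {2,4,5,6,7,8,9,10}:5  {3,4,5,6,7,8,9,10}:5
  |U|=9: {1,2,4,5,6,7,8,9,10}:5  {2,3,4,5,6,7,8,9,10}:10
  start at 0(l): 15
  start at 3(h): 5
sum over floor = 20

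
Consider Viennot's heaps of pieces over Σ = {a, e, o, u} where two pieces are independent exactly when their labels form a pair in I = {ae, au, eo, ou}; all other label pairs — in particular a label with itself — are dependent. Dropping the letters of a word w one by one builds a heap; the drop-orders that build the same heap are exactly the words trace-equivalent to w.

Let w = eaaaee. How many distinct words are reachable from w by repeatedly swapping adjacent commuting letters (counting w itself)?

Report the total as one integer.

piece 0:e — minimal
piece 1:a — minimal
piece 2:a rests on {1:a}
piece 3:a rests on {2:a}
piece 4:e rests on {0:e}
piece 5:e rests on {4:e}
minimal pieces: {0:e, 1:a}
ways to finish when only these pieces remain (= sum over removing one remaining piece with nothing left below it):
  1 left: {3}→1  {5}→1
  2 left: {2,3}→1  {3,5}→2  {4,5}→1
  3 left: {0,4,5}→1  {1,2,3}→1  {2,3,5}→3  {3,4,5}→3
  4 left: {0,3,4,5}→4  {1,2,3,5}→4  {2,3,4,5}→6
  placing 0:e first → 10 extensions
  placing 1:a first → 10 extensions
total linear extensions = 20

20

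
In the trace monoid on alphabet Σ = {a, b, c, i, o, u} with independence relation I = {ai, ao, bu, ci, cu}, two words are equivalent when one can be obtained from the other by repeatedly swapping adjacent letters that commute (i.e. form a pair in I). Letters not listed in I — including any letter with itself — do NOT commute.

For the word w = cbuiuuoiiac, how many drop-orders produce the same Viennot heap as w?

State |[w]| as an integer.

drop 0:c onto floor
drop 1:b onto {0:c}
drop 2:u onto floor
drop 3:i onto {1:b, 2:u}
drop 4:u onto {3:i}
drop 5:u onto {4:u}
drop 6:o onto {5:u}
drop 7:i onto {6:o}
drop 8:i onto {7:i}
drop 9:a onto {5:u}
drop 10:c onto {6:o, 9:a}
ground layer = {0:c, 2:u}
drop-orders for the pieces not yet dropped (sum over which currently-grounded one goes next):
  1 to go: {8} 1  {10} 1
  2 to go: {7,8} 1  {8,10} 2  {9,10} 1
  3 to go: {7,8,10} 3  {8,9,10} 3
  4 to go: {6,7,8,10} 3  {7,8,9,10} 6
  5 to go: {6,7,8,9,10} 9
  6 to go: {5,6,7,8,9,10} 9
  7 to go: {4,5,6,7,8,9,10} 9
  8 to go: {3,4,5,6,7,8,9,10} 9
  9 to go: {1,3,4,5,6,7,8,9,10} 9  {2,3,4,5,6,7,8,9,10} 9
  if 0:c drops first: 18 orders
  if 2:u drops first: 9 orders
heap linearizations: 27

27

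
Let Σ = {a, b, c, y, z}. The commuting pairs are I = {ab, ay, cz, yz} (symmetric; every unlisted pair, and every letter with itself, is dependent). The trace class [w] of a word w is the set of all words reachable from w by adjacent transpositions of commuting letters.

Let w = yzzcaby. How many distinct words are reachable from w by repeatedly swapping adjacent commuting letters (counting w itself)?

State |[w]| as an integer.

piece 0:y — minimal
piece 1:z — minimal
piece 2:z rests on {1:z}
piece 3:c rests on {0:y}
piece 4:a rests on {2:z, 3:c}
piece 5:b rests on {2:z, 3:c}
piece 6:y rests on {5:b}
minimal pieces: {0:y, 1:z}
ways to finish when only these pieces remain (= sum over removing one remaining piece with nothing left below it):
  1 left: {4}→1  {6}→1
  2 left: {4,6}→2  {5,6}→1
  3 left: {4,5,6}→3
  4 left: {2,4,5,6}→3  {3,4,5,6}→3
  5 left: {0,3,4,5,6}→3  {1,2,4,5,6}→3  {2,3,4,5,6}→6
  placing 0:y first → 9 extensions
  placing 1:z first → 9 extensions
total linear extensions = 18

18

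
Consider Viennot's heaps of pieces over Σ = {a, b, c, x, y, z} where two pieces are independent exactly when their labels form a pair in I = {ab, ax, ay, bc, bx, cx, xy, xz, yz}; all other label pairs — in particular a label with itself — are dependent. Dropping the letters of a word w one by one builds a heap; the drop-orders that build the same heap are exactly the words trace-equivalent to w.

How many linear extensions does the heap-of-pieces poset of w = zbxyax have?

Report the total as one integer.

45

drop 0:z onto floor
drop 1:b onto {0:z}
drop 2:x onto floor
drop 3:y onto {1:b}
drop 4:a onto {0:z}
drop 5:x onto {2:x}
ground layer = {0:z, 2:x}
drop-orders for the pieces not yet dropped (sum over which currently-grounded one goes next):
  1 to go: {3} 1  {4} 1  {5} 1
  2 to go: {1,3} 1  {2,5} 1  {3,4} 2  {3,5} 2  {4,5} 2
  3 to go: {1,3,4} 3  {1,3,5} 3  {2,3,5} 3  {2,4,5} 3  {3,4,5} 6
  4 to go: {0,1,3,4} 3  {1,2,3,5} 6  {1,3,4,5} 12  {2,3,4,5} 12
  if 0:z drops first: 30 orders
  if 2:x drops first: 15 orders
heap linearizations: 45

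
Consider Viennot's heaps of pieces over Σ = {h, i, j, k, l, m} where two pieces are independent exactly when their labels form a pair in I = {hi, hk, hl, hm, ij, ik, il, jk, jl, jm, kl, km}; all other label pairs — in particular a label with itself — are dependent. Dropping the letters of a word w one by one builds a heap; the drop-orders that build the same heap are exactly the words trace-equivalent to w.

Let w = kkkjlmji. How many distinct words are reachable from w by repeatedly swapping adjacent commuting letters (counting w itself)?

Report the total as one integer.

drop 0:k onto floor
drop 1:k onto {0:k}
drop 2:k onto {1:k}
drop 3:j onto floor
drop 4:l onto floor
drop 5:m onto {4:l}
drop 6:j onto {3:j}
drop 7:i onto {5:m}
ground layer = {0:k, 3:j, 4:l}
drop-orders for the pieces not yet dropped (sum over which currently-grounded one goes next):
  1 to go: {2} 1  {6} 1  {7} 1
  2 to go: {1,2} 1  {2,6} 2  {2,7} 2  {3,6} 1  {5,7} 1  {6,7} 2
  3 to go: {0,1,2} 1  {1,2,6} 3  {1,2,7} 3  {2,3,6} 3  {2,5,7} 3  {2,6,7} 6  {3,6,7} 3  {4,5,7} 1  {5,6,7} 3
  4 to go: {0,1,2,6} 4  {0,1,2,7} 4  {1,2,3,6} 6  {1,2,5,7} 6  {1,2,6,7} 12  {2,3,6,7} 12  {2,4,5,7} 4  {2,5,6,7} 12  {3,5,6,7} 6  {4,5,6,7} 4
  5 to go: {0,1,2,3,6} 10  {0,1,2,5,7} 10  {0,1,2,6,7} 20  {1,2,3,6,7} 30  {1,2,4,5,7} 10  {1,2,5,6,7} 30  {2,3,5,6,7} 30  {2,4,5,6,7} 20  {3,4,5,6,7} 10
  6 to go: {0,1,2,3,6,7} 60  {0,1,2,4,5,7} 20  {0,1,2,5,6,7} 60  {1,2,3,5,6,7} 90  {1,2,4,5,6,7} 60  {2,3,4,5,6,7} 60
  if 0:k drops first: 210 orders
  if 3:j drops first: 140 orders
  if 4:l drops first: 210 orders
heap linearizations: 560

560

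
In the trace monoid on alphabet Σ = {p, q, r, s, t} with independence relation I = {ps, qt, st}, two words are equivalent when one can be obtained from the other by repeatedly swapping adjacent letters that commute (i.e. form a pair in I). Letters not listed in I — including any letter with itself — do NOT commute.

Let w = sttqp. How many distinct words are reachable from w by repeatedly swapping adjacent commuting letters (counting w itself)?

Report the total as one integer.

6

0(s) covers ∅
1(t) covers ∅
2(t) covers 1:t
3(q) covers 0:s
4(p) covers 2:t, 3:q
floor of heap: 0:s, 1:t
completions by unplaced set U, small U first (add the entries for U minus each lowest piece of U):
  |U|=1: {4}:1
  |U|=2: {2,4}:1  {3,4}:1
  |U|=3: {0,3,4}:1  {1,2,4}:1  {2,3,4}:2
  start at 0(s): 3
  start at 1(t): 3
sum over floor = 6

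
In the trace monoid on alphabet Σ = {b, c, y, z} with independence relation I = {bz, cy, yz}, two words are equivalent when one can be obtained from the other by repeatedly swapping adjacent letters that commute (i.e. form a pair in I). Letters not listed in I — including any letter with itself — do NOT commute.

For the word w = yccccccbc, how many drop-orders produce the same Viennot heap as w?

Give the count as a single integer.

7

#0=y has no predecessor
#1=c has no predecessor
#2=c depends on [1:c]
#3=c depends on [2:c]
#4=c depends on [3:c]
#5=c depends on [4:c]
#6=c depends on [5:c]
#7=b depends on [0:y, 6:c]
#8=c depends on [7:b]
sources: [0:y, 1:c]
N(rest) = Σ N(rest − s) over sources s of rest; N(one piece) = 1:
  size 1 → [8]=1
  size 2 → [7,8]=1
  size 3 → [0,7,8]=1  [6,7,8]=1
  size 4 → [0,6,7,8]=2  [5,6,7,8]=1
  size 5 → [0,5,6,7,8]=3  [4,5,6,7,8]=1
  size 6 → [0,4,5,6,7,8]=4  [3,4,5,6,7,8]=1
  size 7 → [0,3,4,5,6,7,8]=5  [2,3,4,5,6,7,8]=1
  first=0(y) contributes 1
  first=1(c) contributes 6
|[w]| = 7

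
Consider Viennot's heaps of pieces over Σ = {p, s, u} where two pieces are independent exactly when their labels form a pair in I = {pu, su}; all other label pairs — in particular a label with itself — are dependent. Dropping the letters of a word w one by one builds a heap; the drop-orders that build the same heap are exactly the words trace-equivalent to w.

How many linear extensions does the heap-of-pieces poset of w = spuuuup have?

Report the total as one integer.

35

0(s) covers ∅
1(p) covers 0:s
2(u) covers ∅
3(u) covers 2:u
4(u) covers 3:u
5(u) covers 4:u
6(p) covers 1:p
floor of heap: 0:s, 2:u
completions by unplaced set U, small U first (add the entries for U minus each lowest piece of U):
  |U|=1: {5}:1  {6}:1
  |U|=2: {1,6}:1  {4,5}:1  {5,6}:2
  |U|=3: {0,1,6}:1  {1,5,6}:3  {3,4,5}:1  {4,5,6}:3
  |U|=4: {0,1,5,6}:4  {1,4,5,6}:6  {2,3,4,5}:1  {3,4,5,6}:4
  |U|=5: {0,1,4,5,6}:10  {1,3,4,5,6}:10  {2,3,4,5,6}:5
  start at 0(s): 15
  start at 2(u): 20
sum over floor = 35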